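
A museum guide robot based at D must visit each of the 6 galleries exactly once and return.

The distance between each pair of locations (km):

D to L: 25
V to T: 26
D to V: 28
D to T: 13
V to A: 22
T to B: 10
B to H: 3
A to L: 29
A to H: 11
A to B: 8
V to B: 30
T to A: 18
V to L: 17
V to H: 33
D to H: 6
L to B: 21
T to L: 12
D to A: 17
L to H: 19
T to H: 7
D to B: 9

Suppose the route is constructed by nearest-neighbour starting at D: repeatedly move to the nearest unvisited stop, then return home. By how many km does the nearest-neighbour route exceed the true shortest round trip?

Excess over optimum: 11 km.

From D: H=6, B=9, T=13, A=17, L=25, V=28 → choose H (6).
From H: B=3, T=7, A=11, L=19, V=33 → choose B (3).
From B: A=8, T=10, L=21, V=30 → choose A (8).
From A: T=18, V=22, L=29 → choose T (18).
From T: L=12, V=26 → choose L (12).
From L: V=17 → choose V (17).
NN route D → H → B → A → T → L → V → D costs 92.
Optimal: D → T → L → V → A → B → H → D costs 81 (by enumerating all 360 distinct tours).
Excess = 92 − 81 = 11.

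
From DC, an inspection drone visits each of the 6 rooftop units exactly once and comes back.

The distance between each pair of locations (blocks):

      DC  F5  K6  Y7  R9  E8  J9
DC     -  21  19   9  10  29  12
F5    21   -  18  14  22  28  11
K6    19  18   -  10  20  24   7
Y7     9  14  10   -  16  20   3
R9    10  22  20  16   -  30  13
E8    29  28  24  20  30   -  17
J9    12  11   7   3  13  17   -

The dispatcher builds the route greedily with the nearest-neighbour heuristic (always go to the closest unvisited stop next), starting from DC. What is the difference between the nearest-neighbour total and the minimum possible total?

From DC: Y7=9, R9=10, J9=12, K6=19, F5=21, E8=29 → choose Y7 (9).
From Y7: J9=3, K6=10, F5=14, R9=16, E8=20 → choose J9 (3).
From J9: K6=7, F5=11, R9=13, E8=17 → choose K6 (7).
From K6: F5=18, R9=20, E8=24 → choose F5 (18).
From F5: R9=22, E8=28 → choose R9 (22).
From R9: E8=30 → choose E8 (30).
NN route DC → Y7 → J9 → K6 → F5 → R9 → E8 → DC costs 118.
Optimal: DC → Y7 → K6 → E8 → J9 → F5 → R9 → DC costs 103 (by enumerating all 360 distinct tours).
Excess = 118 − 103 = 15.

15 blocks longer than the optimal tour.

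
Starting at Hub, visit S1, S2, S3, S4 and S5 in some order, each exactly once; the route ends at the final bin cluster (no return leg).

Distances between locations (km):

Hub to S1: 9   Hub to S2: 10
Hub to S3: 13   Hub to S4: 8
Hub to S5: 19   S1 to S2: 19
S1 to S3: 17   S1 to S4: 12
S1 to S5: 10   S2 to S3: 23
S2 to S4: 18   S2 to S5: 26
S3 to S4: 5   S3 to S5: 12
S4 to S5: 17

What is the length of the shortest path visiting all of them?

Minimum one-way distance = 54 km.

There are 5! = 120 possible orderings.
Hub → S1 → S2 → S3 → S4 → S5: 9+19+23+5+17 = 73
Hub → S1 → S2 → S3 → S5 → S4: 9+19+23+12+17 = 80
Hub → S1 → S2 → S4 → S3 → S5: 9+19+18+5+12 = 63
Hub → S1 → S2 → S4 → S5 → S3: 9+19+18+17+12 = 75
Hub → S1 → S2 → S5 → S3 → S4: 9+19+26+12+5 = 71
Hub → S1 → S2 → S5 → S4 → S3: 9+19+26+17+5 = 76
Hub → S1 → S3 → S2 → S4 → S5: 9+17+23+18+17 = 84
Hub → S1 → S3 → S2 → S5 → S4: 9+17+23+26+17 = 92
Hub → S1 → S3 → S4 → S2 → S5: 9+17+5+18+26 = 75
Hub → S1 → S3 → S4 → S5 → S2: 9+17+5+17+26 = 74
Hub → S1 → S3 → S5 → S2 → S4: 9+17+12+26+18 = 82
Hub → S1 → S3 → S5 → S4 → S2: 9+17+12+17+18 = 73
Hub → S1 → S4 → S2 → S3 → S5: 9+12+18+23+12 = 74
Hub → S1 → S4 → S2 → S5 → S3: 9+12+18+26+12 = 77
… (106 more)
Hub → S1 → S5 → S3 → S4 → S2: 9+10+12+5+18 = 54  ← best
The minimum is 54.
One shortest path: Hub → S1 → S5 → S3 → S4 → S2.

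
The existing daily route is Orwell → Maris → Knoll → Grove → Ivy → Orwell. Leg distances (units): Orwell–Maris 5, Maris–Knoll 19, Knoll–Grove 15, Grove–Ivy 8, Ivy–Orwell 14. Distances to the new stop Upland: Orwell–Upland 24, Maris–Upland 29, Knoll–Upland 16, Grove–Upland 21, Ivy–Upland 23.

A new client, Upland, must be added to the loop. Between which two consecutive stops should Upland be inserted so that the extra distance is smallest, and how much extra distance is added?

Insertion cost between consecutive stops i–j is d(i,Upland) + d(Upland,j) − d(i,j):
  between Orwell and Maris: 24 + 29 − 5 = 48
  between Maris and Knoll: 29 + 16 − 19 = 26
  between Knoll and Grove: 16 + 21 − 15 = 22
  between Grove and Ivy: 21 + 23 − 8 = 36
  between Ivy and Orwell: 23 + 24 − 14 = 33
Cheapest insertion is between Knoll and Grove, adding 22.
New total = 61 + 22 = 83.

Adding 22 by placing Upland on the Knoll–Grove leg.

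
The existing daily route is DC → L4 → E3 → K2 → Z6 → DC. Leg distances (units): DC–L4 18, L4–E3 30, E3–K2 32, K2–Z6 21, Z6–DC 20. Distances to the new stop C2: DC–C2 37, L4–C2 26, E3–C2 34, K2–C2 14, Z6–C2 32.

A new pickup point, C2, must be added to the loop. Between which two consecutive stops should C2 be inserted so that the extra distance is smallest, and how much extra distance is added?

Minimum extra distance: 16, inserting C2 between E3 and K2.

Insertion cost between consecutive stops i–j is d(i,C2) + d(C2,j) − d(i,j):
  between DC and L4: 37 + 26 − 18 = 45
  between L4 and E3: 26 + 34 − 30 = 30
  between E3 and K2: 34 + 14 − 32 = 16
  between K2 and Z6: 14 + 32 − 21 = 25
  between Z6 and DC: 32 + 37 − 20 = 49
Cheapest insertion is between E3 and K2, adding 16.
New total = 121 + 16 = 137.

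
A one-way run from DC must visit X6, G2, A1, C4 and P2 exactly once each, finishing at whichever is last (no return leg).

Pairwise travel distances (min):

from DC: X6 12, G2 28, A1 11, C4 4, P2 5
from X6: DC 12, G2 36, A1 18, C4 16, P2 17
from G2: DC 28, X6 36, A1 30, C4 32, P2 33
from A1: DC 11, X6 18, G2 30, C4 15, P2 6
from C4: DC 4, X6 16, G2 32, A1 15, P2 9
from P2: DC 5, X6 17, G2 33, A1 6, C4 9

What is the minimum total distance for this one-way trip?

73 min — the minimum one-way total.

There are 5! = 120 possible orderings.
DC→X6→G2→A1→C4→P2: 12+36+30+15+9 = 102
DC→X6→G2→A1→P2→C4: 12+36+30+6+9 = 93
DC→X6→G2→C4→A1→P2: 12+36+32+15+6 = 101
DC→X6→G2→C4→P2→A1: 12+36+32+9+6 = 95
DC→X6→G2→P2→A1→C4: 12+36+33+6+15 = 102
DC→X6→G2→P2→C4→A1: 12+36+33+9+15 = 105
DC→X6→A1→G2→C4→P2: 12+18+30+32+9 = 101
DC→X6→A1→G2→P2→C4: 12+18+30+33+9 = 102
DC→X6→A1→C4→G2→P2: 12+18+15+32+33 = 110
DC→X6→A1→C4→P2→G2: 12+18+15+9+33 = 87
DC→X6→A1→P2→G2→C4: 12+18+6+33+32 = 101
DC→X6→A1→P2→C4→G2: 12+18+6+9+32 = 77
DC→X6→C4→G2→A1→P2: 12+16+32+30+6 = 96
DC→X6→C4→G2→P2→A1: 12+16+32+33+6 = 99
… (106 more)
DC→X6→C4→P2→A1→G2: 12+16+9+6+30 = 73  ← best
The minimum is 73.
One shortest path: DC → X6 → C4 → P2 → A1 → G2.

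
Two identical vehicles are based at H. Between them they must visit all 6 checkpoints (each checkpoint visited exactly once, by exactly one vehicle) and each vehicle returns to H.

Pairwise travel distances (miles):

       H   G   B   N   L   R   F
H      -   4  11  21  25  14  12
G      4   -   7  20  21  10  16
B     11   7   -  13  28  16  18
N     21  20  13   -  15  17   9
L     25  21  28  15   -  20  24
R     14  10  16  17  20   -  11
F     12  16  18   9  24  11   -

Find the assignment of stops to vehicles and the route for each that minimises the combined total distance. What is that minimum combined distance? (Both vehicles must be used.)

90 miles — the smallest possible combined total.

Check every non-empty split of the stops between the two vehicles; for each half take its own optimal tour:
  {G} + {B, N, L, R, F}: 8 + 82 = 90
  {B} + {G, N, L, R, F}: 22 + 70 = 92
  {G, B} + {N, L, R, F}: 22 + 70 = 92
  {N} + {G, B, L, R, F}: 42 + 82 = 124
  {G, N} + {B, L, R, F}: 45 + 82 = 127
  {B, N} + {G, L, R, F}: 45 + 68 = 113
  … (31 splits in total)
Best: vehicle 1 H → G → H = 8; vehicle 2 H → B → N → L → R → F → H = 82; combined 90.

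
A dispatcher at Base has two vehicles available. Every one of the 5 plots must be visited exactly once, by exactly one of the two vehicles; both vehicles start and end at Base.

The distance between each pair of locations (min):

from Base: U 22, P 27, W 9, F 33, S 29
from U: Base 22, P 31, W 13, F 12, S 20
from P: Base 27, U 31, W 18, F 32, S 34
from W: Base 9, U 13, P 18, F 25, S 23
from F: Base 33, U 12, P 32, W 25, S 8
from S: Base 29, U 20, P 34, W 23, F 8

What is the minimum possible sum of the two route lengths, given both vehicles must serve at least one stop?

Try each way of splitting the stops between the two vehicles (each non-empty) and, for each split, find the best tour for each vehicle:
  {U} + {P, W, F, S}: 44 + 96 = 140
  {P} + {U, W, F, S}: 54 + 71 = 125
  {U, P} + {W, F, S}: 80 + 71 = 151
  {W} + {U, P, F, S}: 18 + 103 = 121
  {U, W} + {P, F, S}: 44 + 96 = 140
  {P, W} + {U, F, S}: 54 + 71 = 125
  … (15 splits in total)
Best: vehicle 1 Base → W → Base = 18; vehicle 2 Base → U → F → S → P → Base = 103; combined 121.

121 min — the smallest possible combined total.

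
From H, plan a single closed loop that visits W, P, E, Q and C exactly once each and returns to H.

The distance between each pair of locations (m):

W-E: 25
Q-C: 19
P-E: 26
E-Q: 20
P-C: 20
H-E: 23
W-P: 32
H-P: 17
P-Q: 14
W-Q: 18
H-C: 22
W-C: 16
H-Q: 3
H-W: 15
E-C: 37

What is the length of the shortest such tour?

Minimum total distance: 100 m.

With 5 stops there are 5!/2 = 60 distinct round trips (a route and its reverse cost the same).
H→W→P→E→Q→C→H: 15+32+26+20+19+22 = 134
H→W→P→E→C→Q→H: 15+32+26+37+19+3 = 132
H→W→P→Q→E→C→H: 15+32+14+20+37+22 = 140
H→W→P→Q→C→E→H: 15+32+14+19+37+23 = 140
H→W→P→C→E→Q→H: 15+32+20+37+20+3 = 127
H→W→P→C→Q→E→H: 15+32+20+19+20+23 = 129
H→W→E→P→Q→C→H: 15+25+26+14+19+22 = 121
H→W→E→P→C→Q→H: 15+25+26+20+19+3 = 108
H→W→E→Q→P→C→H: 15+25+20+14+20+22 = 116
H→W→E→Q→C→P→H: 15+25+20+19+20+17 = 116
H→W→E→C→P→Q→H: 15+25+37+20+14+3 = 114
H→W→E→C→Q→P→H: 15+25+37+19+14+17 = 127
H→W→Q→P→E→C→H: 15+18+14+26+37+22 = 132
H→W→Q→P→C→E→H: 15+18+14+20+37+23 = 127
… (46 more)
H→W→C→P→E→Q→H: 15+16+20+26+20+3 = 100  ← best
The minimum is 100.
One optimal route: H → W → C → P → E → Q → H (or its reverse).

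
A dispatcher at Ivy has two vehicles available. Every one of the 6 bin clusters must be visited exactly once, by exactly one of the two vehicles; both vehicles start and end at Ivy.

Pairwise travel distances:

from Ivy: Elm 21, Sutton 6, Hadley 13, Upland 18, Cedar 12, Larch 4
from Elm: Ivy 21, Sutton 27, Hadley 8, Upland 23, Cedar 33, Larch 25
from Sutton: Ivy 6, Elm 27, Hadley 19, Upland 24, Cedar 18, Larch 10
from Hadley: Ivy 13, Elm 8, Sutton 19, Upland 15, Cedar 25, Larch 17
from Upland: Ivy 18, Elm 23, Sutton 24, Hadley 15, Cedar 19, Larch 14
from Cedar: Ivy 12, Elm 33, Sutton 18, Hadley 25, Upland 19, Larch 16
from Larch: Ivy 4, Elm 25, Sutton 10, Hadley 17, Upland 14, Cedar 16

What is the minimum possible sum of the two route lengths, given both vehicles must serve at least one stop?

Try each way of splitting the stops between the two vehicles (each non-empty) and, for each split, find the best tour for each vehicle:
  {Elm} + {Sutton, Hadley, Upland, Cedar, Larch}: 42 + 79 = 121
  {Sutton} + {Elm, Hadley, Upland, Cedar, Larch}: 12 + 83 = 95
  {Elm, Sutton} + {Hadley, Upland, Cedar, Larch}: 54 + 67 = 121
  {Hadley} + {Elm, Sutton, Upland, Cedar, Larch}: 26 + 95 = 121
  {Elm, Hadley} + {Sutton, Upland, Cedar, Larch}: 42 + 61 = 103
  {Sutton, Hadley} + {Elm, Upland, Cedar, Larch}: 38 + 83 = 121
  … (31 splits in total)
Best: vehicle 1 Ivy → Sutton → Ivy = 12; vehicle 2 Ivy → Elm → Hadley → Upland → Cedar → Larch → Ivy = 83; combined 95.

95 — the smallest possible combined total.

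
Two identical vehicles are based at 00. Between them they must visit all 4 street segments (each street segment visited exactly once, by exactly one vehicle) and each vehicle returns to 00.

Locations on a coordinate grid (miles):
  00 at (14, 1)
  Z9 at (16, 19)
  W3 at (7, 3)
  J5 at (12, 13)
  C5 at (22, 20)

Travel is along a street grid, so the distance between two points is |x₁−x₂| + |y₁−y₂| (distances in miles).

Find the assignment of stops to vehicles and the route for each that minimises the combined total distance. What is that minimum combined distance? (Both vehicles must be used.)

Try each way of splitting the stops between the two vehicles (each non-empty) and, for each split, find the best tour for each vehicle:
  {Z9} + {W3, J5, C5}: 40 + 68 = 108
  {W3} + {Z9, J5, C5}: 18 + 58 = 76
  {Z9, W3} + {J5, C5}: 54 + 58 = 112
  {J5} + {Z9, W3, C5}: 28 + 68 = 96
  {Z9, J5} + {W3, C5}: 44 + 68 = 112
  {W3, J5} + {Z9, C5}: 38 + 54 = 92
  … (7 splits in total)
Best: vehicle 1 00 → W3 → 00 = 18; vehicle 2 00 → Z9 → C5 → J5 → 00 = 58; combined 76.

Minimum combined distance: 76 miles.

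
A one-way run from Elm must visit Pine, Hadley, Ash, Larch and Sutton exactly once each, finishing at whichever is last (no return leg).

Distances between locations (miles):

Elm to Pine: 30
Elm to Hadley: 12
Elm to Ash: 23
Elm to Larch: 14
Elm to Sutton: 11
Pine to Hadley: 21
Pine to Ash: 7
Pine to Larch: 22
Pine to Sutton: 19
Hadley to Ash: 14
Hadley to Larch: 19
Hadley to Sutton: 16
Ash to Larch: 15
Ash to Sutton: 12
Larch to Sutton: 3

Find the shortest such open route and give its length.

There are 5! = 120 possible orderings.
Elm → Pine → Hadley → Ash → Larch → Sutton: 30+21+14+15+3 = 83
Elm → Pine → Hadley → Ash → Sutton → Larch: 30+21+14+12+3 = 80
Elm → Pine → Hadley → Larch → Ash → Sutton: 30+21+19+15+12 = 97
Elm → Pine → Hadley → Larch → Sutton → Ash: 30+21+19+3+12 = 85
Elm → Pine → Hadley → Sutton → Ash → Larch: 30+21+16+12+15 = 94
Elm → Pine → Hadley → Sutton → Larch → Ash: 30+21+16+3+15 = 85
Elm → Pine → Ash → Hadley → Larch → Sutton: 30+7+14+19+3 = 73
Elm → Pine → Ash → Hadley → Sutton → Larch: 30+7+14+16+3 = 70
Elm → Pine → Ash → Larch → Hadley → Sutton: 30+7+15+19+16 = 87
Elm → Pine → Ash → Larch → Sutton → Hadley: 30+7+15+3+16 = 71
Elm → Pine → Ash → Sutton → Hadley → Larch: 30+7+12+16+19 = 84
Elm → Pine → Ash → Sutton → Larch → Hadley: 30+7+12+3+19 = 71
Elm → Pine → Larch → Hadley → Ash → Sutton: 30+22+19+14+12 = 97
Elm → Pine → Larch → Hadley → Sutton → Ash: 30+22+19+16+12 = 99
… (106 more)
Elm → Hadley → Larch → Sutton → Ash → Pine: 12+19+3+12+7 = 53  ← best
The minimum is 53.
One shortest path: Elm → Hadley → Larch → Sutton → Ash → Pine.

53 miles — the minimum one-way total.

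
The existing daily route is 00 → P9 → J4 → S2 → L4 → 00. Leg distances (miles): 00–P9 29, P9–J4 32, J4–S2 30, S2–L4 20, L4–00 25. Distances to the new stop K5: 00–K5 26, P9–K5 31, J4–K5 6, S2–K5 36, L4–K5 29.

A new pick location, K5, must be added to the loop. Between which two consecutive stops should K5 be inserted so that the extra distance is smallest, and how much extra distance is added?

Insertion cost between consecutive stops i–j is d(i,K5) + d(K5,j) − d(i,j):
  between 00 and P9: 26 + 31 − 29 = 28
  between P9 and J4: 31 + 6 − 32 = 5
  between J4 and S2: 6 + 36 − 30 = 12
  between S2 and L4: 36 + 29 − 20 = 45
  between L4 and 00: 29 + 26 − 25 = 30
Cheapest insertion is between P9 and J4, adding 5.
New total = 136 + 5 = 141.

Minimum extra distance: 5 miles, inserting K5 between P9 and J4.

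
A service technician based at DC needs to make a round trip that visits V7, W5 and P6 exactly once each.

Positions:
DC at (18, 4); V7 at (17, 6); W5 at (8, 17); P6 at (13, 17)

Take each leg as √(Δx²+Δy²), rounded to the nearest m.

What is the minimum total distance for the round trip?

DC→V7→W5→P6→DC: 2+14+5+14 = 35
DC→V7→P6→W5→DC: 2+12+5+16 = 35
DC→W5→V7→P6→DC: 16+14+12+14 = 56
The minimum is 35.
One optimal route: DC → V7 → W5 → P6 → DC (or its reverse).

Shortest round trip = 35 m.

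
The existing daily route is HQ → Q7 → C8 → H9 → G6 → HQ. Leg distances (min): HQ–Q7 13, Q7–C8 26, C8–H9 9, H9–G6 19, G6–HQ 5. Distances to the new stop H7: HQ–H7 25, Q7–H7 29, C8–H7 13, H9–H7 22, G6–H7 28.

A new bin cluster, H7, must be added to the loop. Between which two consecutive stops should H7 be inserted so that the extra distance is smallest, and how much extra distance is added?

+16 min — insert H7 between Q7 and C8.

Insertion cost between consecutive stops i–j is d(i,H7) + d(H7,j) − d(i,j):
  between HQ and Q7: 25 + 29 − 13 = 41
  between Q7 and C8: 29 + 13 − 26 = 16
  between C8 and H9: 13 + 22 − 9 = 26
  between H9 and G6: 22 + 28 − 19 = 31
  between G6 and HQ: 28 + 25 − 5 = 48
Cheapest insertion is between Q7 and C8, adding 16.
New total = 72 + 16 = 88.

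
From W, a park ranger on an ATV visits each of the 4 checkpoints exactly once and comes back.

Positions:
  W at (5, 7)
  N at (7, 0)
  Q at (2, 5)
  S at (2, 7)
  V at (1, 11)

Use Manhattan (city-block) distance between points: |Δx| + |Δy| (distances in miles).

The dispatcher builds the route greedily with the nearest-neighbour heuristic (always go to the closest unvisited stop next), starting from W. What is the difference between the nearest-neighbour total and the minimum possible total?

Excess over optimum: 4 miles.

W: S=3, Q=5, V=8, N=9 ⇒ S
S: Q=2, V=5, N=12 ⇒ Q
Q: V=7, N=10 ⇒ V
V: N=17 ⇒ N
NN route W → S → Q → V → N → W costs 38.
Optimal: W → N → Q → S → V → W costs 34 (by enumerating all 12 distinct tours).
Excess = 38 − 34 = 4.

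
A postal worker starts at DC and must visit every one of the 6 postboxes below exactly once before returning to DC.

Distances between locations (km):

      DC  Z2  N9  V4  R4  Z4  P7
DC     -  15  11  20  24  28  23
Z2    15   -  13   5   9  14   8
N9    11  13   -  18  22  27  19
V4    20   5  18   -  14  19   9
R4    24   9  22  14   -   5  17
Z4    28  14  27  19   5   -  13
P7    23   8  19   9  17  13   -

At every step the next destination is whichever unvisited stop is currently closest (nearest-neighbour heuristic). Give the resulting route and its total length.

At DC the remaining stops are N9 11, Z2 15, V4 20, P7 23, R4 24, Z4 28; go to N9.
At N9 the remaining stops are Z2 13, V4 18, P7 19, R4 22, Z4 27; go to Z2.
At Z2 the remaining stops are V4 5, P7 8, R4 9, Z4 14; go to V4.
At V4 the remaining stops are P7 9, R4 14, Z4 19; go to P7.
At P7 the remaining stops are Z4 13, R4 17; go to Z4.
At Z4 the remaining stops are R4 5; go to R4.
Return R4→DC: 24.
Total = 11 + 13 + 5 + 9 + 13 + 5 + 24 = 80.

Nearest-neighbour total = 80 km; route DC → N9 → Z2 → V4 → P7 → Z4 → R4 → DC.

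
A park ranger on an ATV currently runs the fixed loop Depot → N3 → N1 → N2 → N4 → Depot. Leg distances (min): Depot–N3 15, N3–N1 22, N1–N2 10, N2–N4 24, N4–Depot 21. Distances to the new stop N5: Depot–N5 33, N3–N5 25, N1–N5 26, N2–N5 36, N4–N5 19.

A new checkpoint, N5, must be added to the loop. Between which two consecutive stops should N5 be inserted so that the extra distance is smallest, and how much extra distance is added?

Insertion cost between consecutive stops i–j is d(i,N5) + d(N5,j) − d(i,j):
  between Depot and N3: 33 + 25 − 15 = 43
  between N3 and N1: 25 + 26 − 22 = 29
  between N1 and N2: 26 + 36 − 10 = 52
  between N2 and N4: 36 + 19 − 24 = 31
  between N4 and Depot: 19 + 33 − 21 = 31
Cheapest insertion is between N3 and N1, adding 29.
New total = 92 + 29 = 121.

Minimum extra distance: 29 min, inserting N5 between N3 and N1.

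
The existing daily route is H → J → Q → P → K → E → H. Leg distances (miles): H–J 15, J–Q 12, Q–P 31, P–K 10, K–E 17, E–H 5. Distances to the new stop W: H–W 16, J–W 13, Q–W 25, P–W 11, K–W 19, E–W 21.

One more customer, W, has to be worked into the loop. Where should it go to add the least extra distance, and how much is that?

Insertion cost between consecutive stops i–j is d(i,W) + d(W,j) − d(i,j):
  between H and J: 16 + 13 − 15 = 14
  between J and Q: 13 + 25 − 12 = 26
  between Q and P: 25 + 11 − 31 = 5
  between P and K: 11 + 19 − 10 = 20
  between K and E: 19 + 21 − 17 = 23
  between E and H: 21 + 16 − 5 = 32
Cheapest insertion is between Q and P, adding 5.
New total = 90 + 5 = 95.

Adding 5 miles by placing W on the Q–P leg.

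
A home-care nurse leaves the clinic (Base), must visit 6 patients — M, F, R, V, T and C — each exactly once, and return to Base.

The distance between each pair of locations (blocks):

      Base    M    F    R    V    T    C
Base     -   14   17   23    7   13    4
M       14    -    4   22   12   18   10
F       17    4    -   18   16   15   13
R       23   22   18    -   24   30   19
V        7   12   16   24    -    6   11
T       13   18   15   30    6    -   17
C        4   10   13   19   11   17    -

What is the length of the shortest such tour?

There are 360 distinct closed tours to check (reversals are equivalent).
Base→M→F→R→V→T→C→Base: 14+4+18+24+6+17+4 = 87
Base→M→F→R→V→C→T→Base: 14+4+18+24+11+17+13 = 101
Base→M→F→R→T→V→C→Base: 14+4+18+30+6+11+4 = 87
Base→M→F→R→T→C→V→Base: 14+4+18+30+17+11+7 = 101
Base→M→F→R→C→V→T→Base: 14+4+18+19+11+6+13 = 85
Base→M→F→R→C→T→V→Base: 14+4+18+19+17+6+7 = 85
Base→M→F→V→R→T→C→Base: 14+4+16+24+30+17+4 = 109
Base→M→F→V→R→C→T→Base: 14+4+16+24+19+17+13 = 107
… (352 more)
Base→V→T→M→F→R→C→Base: 7+6+18+4+18+19+4 = 76  ← best
The minimum is 76.
One optimal route: Base → V → T → M → F → R → C → Base (or its reverse).

Minimum total distance: 76 blocks.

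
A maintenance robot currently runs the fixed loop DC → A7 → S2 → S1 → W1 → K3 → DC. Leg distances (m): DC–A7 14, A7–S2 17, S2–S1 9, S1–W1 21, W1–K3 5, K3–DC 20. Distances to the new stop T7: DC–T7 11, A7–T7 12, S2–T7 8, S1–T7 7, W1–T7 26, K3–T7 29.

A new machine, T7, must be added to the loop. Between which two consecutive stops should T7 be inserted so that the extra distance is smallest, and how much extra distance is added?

Adding 3 m by placing T7 on the A7–S2 leg.

Insertion cost between consecutive stops i–j is d(i,T7) + d(T7,j) − d(i,j):
  between DC and A7: 11 + 12 − 14 = 9
  between A7 and S2: 12 + 8 − 17 = 3
  between S2 and S1: 8 + 7 − 9 = 6
  between S1 and W1: 7 + 26 − 21 = 12
  between W1 and K3: 26 + 29 − 5 = 50
  between K3 and DC: 29 + 11 − 20 = 20
Cheapest insertion is between A7 and S2, adding 3.
New total = 86 + 3 = 89.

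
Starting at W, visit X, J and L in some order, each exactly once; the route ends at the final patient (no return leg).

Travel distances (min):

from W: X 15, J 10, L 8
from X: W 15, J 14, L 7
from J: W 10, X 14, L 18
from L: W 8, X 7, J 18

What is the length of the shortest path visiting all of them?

There are 3! = 6 possible orderings.
W→X→J→L: 15+14+18 = 47
W→X→L→J: 15+7+18 = 40
W→J→X→L: 10+14+7 = 31
W→J→L→X: 10+18+7 = 35
W→L→X→J: 8+7+14 = 29
W→L→J→X: 8+18+14 = 40
The minimum is 29.
One shortest path: W → L → X → J.

Shortest open route: 29 min.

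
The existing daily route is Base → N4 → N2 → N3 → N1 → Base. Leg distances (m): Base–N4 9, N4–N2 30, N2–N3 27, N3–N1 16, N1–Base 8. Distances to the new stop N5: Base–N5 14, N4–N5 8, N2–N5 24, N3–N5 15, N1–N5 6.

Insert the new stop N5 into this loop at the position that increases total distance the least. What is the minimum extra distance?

Adding 2 m by placing N5 on the N4–N2 leg.

Insertion cost between consecutive stops i–j is d(i,N5) + d(N5,j) − d(i,j):
  between Base and N4: 14 + 8 − 9 = 13
  between N4 and N2: 8 + 24 − 30 = 2
  between N2 and N3: 24 + 15 − 27 = 12
  between N3 and N1: 15 + 6 − 16 = 5
  between N1 and Base: 6 + 14 − 8 = 12
Cheapest insertion is between N4 and N2, adding 2.
New total = 90 + 2 = 92.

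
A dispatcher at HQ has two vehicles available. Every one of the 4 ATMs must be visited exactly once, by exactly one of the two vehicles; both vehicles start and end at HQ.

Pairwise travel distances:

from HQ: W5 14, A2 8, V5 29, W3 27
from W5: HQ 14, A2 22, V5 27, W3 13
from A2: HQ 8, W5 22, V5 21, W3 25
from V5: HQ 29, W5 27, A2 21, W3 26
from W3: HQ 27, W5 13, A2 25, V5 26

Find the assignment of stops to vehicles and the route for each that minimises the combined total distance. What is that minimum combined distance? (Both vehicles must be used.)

98 — the smallest possible combined total.

There are 2^3 − 1 = 7 ways to divide the 4 stops into two non-empty groups. For each, the best each vehicle can do is its own shortest tour through its group:
  {W5} + {A2, V5, W3}: 28 + 82 = 110
  {A2} + {W5, V5, W3}: 16 + 82 = 98
  {W5, A2} + {V5, W3}: 44 + 82 = 126
  {V5} + {W5, A2, W3}: 58 + 60 = 118
  {W5, V5} + {A2, W3}: 70 + 60 = 130
  {A2, V5} + {W5, W3}: 58 + 54 = 112
  … (7 splits in total)
Best: vehicle 1 HQ → A2 → HQ = 16; vehicle 2 HQ → W5 → W3 → V5 → HQ = 82; combined 98.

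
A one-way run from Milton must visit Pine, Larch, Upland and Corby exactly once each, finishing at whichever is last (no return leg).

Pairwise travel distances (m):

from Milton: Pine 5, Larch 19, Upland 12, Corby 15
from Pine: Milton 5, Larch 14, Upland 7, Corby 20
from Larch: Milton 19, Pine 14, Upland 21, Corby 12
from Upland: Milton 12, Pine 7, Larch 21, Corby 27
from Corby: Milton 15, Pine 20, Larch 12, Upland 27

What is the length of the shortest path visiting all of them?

45 m — the minimum one-way total.

There are 4! = 24 possible orderings.
Milton - Pine - Larch - Upland - Corby: 5+14+21+27 = 67
Milton - Pine - Larch - Corby - Upland: 5+14+12+27 = 58
Milton - Pine - Upland - Larch - Corby: 5+7+21+12 = 45
Milton - Pine - Upland - Corby - Larch: 5+7+27+12 = 51
Milton - Pine - Corby - Larch - Upland: 5+20+12+21 = 58
Milton - Pine - Corby - Upland - Larch: 5+20+27+21 = 73
Milton - Larch - Pine - Upland - Corby: 19+14+7+27 = 67
Milton - Larch - Pine - Corby - Upland: 19+14+20+27 = 80
Milton - Larch - Upland - Pine - Corby: 19+21+7+20 = 67
Milton - Larch - Upland - Corby - Pine: 19+21+27+20 = 87
Milton - Larch - Corby - Pine - Upland: 19+12+20+7 = 58
Milton - Larch - Corby - Upland - Pine: 19+12+27+7 = 65
Milton - Upland - Pine - Larch - Corby: 12+7+14+12 = 45
Milton - Upland - Pine - Corby - Larch: 12+7+20+12 = 51
… (10 more)
The minimum is 45.
One shortest path: Milton → Pine → Upland → Larch → Corby.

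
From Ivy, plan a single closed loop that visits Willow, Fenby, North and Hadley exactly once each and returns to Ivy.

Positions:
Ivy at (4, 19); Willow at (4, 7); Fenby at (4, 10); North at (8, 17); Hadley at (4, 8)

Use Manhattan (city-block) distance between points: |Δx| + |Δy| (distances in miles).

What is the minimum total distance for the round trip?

32 miles — the shortest possible round trip.

Ivy-Willow-Fenby-North-Hadley-Ivy: 12+3+11+13+11 = 50
Ivy-Willow-Fenby-Hadley-North-Ivy: 12+3+2+13+6 = 36
Ivy-Willow-North-Fenby-Hadley-Ivy: 12+14+11+2+11 = 50
Ivy-Willow-North-Hadley-Fenby-Ivy: 12+14+13+2+9 = 50
Ivy-Willow-Hadley-Fenby-North-Ivy: 12+1+2+11+6 = 32
Ivy-Willow-Hadley-North-Fenby-Ivy: 12+1+13+11+9 = 46
Ivy-Fenby-Willow-North-Hadley-Ivy: 9+3+14+13+11 = 50
Ivy-Fenby-Willow-Hadley-North-Ivy: 9+3+1+13+6 = 32
Ivy-Fenby-North-Willow-Hadley-Ivy: 9+11+14+1+11 = 46
Ivy-Fenby-Hadley-Willow-North-Ivy: 9+2+1+14+6 = 32
Ivy-North-Willow-Fenby-Hadley-Ivy: 6+14+3+2+11 = 36
Ivy-North-Fenby-Willow-Hadley-Ivy: 6+11+3+1+11 = 32
The minimum is 32.
One optimal route: Ivy → Willow → Hadley → Fenby → North → Ivy (or its reverse).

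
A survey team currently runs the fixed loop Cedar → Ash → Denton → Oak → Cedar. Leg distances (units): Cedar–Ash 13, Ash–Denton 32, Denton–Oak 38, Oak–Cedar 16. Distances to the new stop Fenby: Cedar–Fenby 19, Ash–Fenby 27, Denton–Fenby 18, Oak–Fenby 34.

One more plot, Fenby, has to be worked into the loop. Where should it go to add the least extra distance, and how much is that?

Insertion cost between consecutive stops i–j is d(i,Fenby) + d(Fenby,j) − d(i,j):
  between Cedar and Ash: 19 + 27 − 13 = 33
  between Ash and Denton: 27 + 18 − 32 = 13
  between Denton and Oak: 18 + 34 − 38 = 14
  between Oak and Cedar: 34 + 19 − 16 = 37
Cheapest insertion is between Ash and Denton, adding 13.
New total = 99 + 13 = 112.

+13 — insert Fenby between Ash and Denton.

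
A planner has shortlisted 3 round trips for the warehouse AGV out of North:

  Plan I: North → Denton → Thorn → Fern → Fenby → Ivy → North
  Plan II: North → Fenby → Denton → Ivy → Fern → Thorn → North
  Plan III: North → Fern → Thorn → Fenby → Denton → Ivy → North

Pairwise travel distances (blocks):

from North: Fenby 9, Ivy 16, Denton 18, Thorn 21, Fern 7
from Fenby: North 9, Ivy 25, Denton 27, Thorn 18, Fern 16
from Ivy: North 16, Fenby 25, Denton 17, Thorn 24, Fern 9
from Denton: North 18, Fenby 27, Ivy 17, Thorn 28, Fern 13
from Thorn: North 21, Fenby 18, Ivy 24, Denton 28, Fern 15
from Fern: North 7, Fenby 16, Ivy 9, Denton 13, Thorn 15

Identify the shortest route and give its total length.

Plan I: 18 + 28 + 15 + 16 + 25 + 16 = 118
Plan II: 9 + 27 + 17 + 9 + 15 + 21 = 98
Plan III: 7 + 15 + 18 + 27 + 17 + 16 = 100

Shortest is Plan II, total 98 blocks.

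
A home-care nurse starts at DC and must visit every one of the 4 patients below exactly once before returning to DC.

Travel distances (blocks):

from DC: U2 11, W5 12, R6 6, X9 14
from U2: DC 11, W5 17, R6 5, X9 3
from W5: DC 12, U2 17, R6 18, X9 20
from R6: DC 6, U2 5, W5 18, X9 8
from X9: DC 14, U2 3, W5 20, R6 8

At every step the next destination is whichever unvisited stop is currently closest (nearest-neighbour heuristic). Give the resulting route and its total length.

DC → [R6:6 / U2:11 / W5:12 / X9:14] → R6 (6)
R6 → [U2:5 / X9:8 / W5:18] → U2 (5)
U2 → [X9:3 / W5:17] → X9 (3)
X9 → [W5:20] → W5 (20)
Return W5→DC: 12.
Total = 6 + 5 + 3 + 20 + 12 = 46.

Total distance 46 blocks via the nearest-neighbour route DC → R6 → U2 → X9 → W5 → DC.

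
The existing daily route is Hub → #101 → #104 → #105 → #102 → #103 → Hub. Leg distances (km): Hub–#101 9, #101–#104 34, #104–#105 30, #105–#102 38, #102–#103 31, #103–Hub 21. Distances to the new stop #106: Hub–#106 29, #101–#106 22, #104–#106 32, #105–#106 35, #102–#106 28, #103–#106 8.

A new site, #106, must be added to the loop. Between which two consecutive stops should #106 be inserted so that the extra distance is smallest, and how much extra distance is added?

+5 km — insert #106 between #102 and #103.

Insertion cost between consecutive stops i–j is d(i,#106) + d(#106,j) − d(i,j):
  between Hub and #101: 29 + 22 − 9 = 42
  between #101 and #104: 22 + 32 − 34 = 20
  between #104 and #105: 32 + 35 − 30 = 37
  between #105 and #102: 35 + 28 − 38 = 25
  between #102 and #103: 28 + 8 − 31 = 5
  between #103 and Hub: 8 + 29 − 21 = 16
Cheapest insertion is between #102 and #103, adding 5.
New total = 163 + 5 = 168.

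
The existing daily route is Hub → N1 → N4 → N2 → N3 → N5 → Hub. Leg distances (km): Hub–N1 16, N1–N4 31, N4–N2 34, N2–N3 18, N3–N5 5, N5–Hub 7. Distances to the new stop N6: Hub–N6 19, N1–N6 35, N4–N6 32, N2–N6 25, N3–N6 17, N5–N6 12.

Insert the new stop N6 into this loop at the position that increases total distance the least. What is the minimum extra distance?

Minimum extra distance: 23 km, inserting N6 between N4 and N2.

Insertion cost between consecutive stops i–j is d(i,N6) + d(N6,j) − d(i,j):
  between Hub and N1: 19 + 35 − 16 = 38
  between N1 and N4: 35 + 32 − 31 = 36
  between N4 and N2: 32 + 25 − 34 = 23
  between N2 and N3: 25 + 17 − 18 = 24
  between N3 and N5: 17 + 12 − 5 = 24
  between N5 and Hub: 12 + 19 − 7 = 24
Cheapest insertion is between N4 and N2, adding 23.
New total = 111 + 23 = 134.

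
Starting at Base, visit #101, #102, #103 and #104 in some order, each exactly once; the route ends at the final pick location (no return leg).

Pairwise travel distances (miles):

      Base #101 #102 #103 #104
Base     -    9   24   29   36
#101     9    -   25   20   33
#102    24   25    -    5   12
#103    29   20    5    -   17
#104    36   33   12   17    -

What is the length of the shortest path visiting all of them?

46 miles — the minimum one-way total.

There are 4! = 24 possible orderings.
Base→#101→#102→#103→#104: 9+25+5+17 = 56
Base→#101→#102→#104→#103: 9+25+12+17 = 63
Base→#101→#103→#102→#104: 9+20+5+12 = 46
Base→#101→#103→#104→#102: 9+20+17+12 = 58
Base→#101→#104→#102→#103: 9+33+12+5 = 59
Base→#101→#104→#103→#102: 9+33+17+5 = 64
Base→#102→#101→#103→#104: 24+25+20+17 = 86
Base→#102→#101→#104→#103: 24+25+33+17 = 99
Base→#102→#103→#101→#104: 24+5+20+33 = 82
Base→#102→#103→#104→#101: 24+5+17+33 = 79
Base→#102→#104→#101→#103: 24+12+33+20 = 89
Base→#102→#104→#103→#101: 24+12+17+20 = 73
Base→#103→#101→#102→#104: 29+20+25+12 = 86
Base→#103→#101→#104→#102: 29+20+33+12 = 94
… (10 more)
The minimum is 46.
One shortest path: Base → #101 → #103 → #102 → #104.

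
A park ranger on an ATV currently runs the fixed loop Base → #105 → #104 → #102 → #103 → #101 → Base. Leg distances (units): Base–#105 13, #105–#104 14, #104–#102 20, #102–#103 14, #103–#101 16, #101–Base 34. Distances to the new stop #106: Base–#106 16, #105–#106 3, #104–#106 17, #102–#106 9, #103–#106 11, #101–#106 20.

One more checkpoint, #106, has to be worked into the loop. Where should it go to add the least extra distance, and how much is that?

Insertion cost between consecutive stops i–j is d(i,#106) + d(#106,j) − d(i,j):
  between Base and #105: 16 + 3 − 13 = 6
  between #105 and #104: 3 + 17 − 14 = 6
  between #104 and #102: 17 + 9 − 20 = 6
  between #102 and #103: 9 + 11 − 14 = 6
  between #103 and #101: 11 + 20 − 16 = 15
  between #101 and Base: 20 + 16 − 34 = 2
Cheapest insertion is between #101 and Base, adding 2.
New total = 111 + 2 = 113.

Minimum extra distance: 2, inserting #106 between #101 and Base.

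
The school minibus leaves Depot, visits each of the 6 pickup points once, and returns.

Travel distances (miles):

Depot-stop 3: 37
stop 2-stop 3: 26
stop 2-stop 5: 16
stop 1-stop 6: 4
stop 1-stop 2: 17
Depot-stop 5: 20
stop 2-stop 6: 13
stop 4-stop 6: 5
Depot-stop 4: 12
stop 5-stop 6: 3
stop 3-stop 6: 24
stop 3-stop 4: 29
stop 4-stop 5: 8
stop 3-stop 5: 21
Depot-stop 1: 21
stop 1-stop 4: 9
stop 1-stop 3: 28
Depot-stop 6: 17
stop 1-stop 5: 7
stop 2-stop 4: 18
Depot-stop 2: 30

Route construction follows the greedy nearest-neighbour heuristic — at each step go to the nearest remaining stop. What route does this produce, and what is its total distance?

At Depot the remaining stops are stop 4 12, stop 6 17, stop 5 20, stop 1 21, stop 2 30, stop 3 37; go to stop 4.
At stop 4 the remaining stops are stop 6 5, stop 5 8, stop 1 9, stop 2 18, stop 3 29; go to stop 6.
At stop 6 the remaining stops are stop 5 3, stop 1 4, stop 2 13, stop 3 24; go to stop 5.
At stop 5 the remaining stops are stop 1 7, stop 2 16, stop 3 21; go to stop 1.
At stop 1 the remaining stops are stop 2 17, stop 3 28; go to stop 2.
At stop 2 the remaining stops are stop 3 26; go to stop 3.
Return stop 3→Depot: 37.
Total = 12 + 5 + 3 + 7 + 17 + 26 + 37 = 107.

Nearest-neighbour total = 107 miles; route Depot → stop 4 → stop 6 → stop 5 → stop 1 → stop 2 → stop 3 → Depot.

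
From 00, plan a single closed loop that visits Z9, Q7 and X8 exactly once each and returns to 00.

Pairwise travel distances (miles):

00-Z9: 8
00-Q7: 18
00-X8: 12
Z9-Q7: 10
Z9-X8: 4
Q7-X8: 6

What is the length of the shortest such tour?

00 → Z9 → Q7 → X8 → 00: 8+10+6+12 = 36
00 → Z9 → X8 → Q7 → 00: 8+4+6+18 = 36
00 → Q7 → Z9 → X8 → 00: 18+10+4+12 = 44
The minimum is 36.
One optimal route: 00 → Z9 → Q7 → X8 → 00 (or its reverse).

Shortest round trip = 36 miles.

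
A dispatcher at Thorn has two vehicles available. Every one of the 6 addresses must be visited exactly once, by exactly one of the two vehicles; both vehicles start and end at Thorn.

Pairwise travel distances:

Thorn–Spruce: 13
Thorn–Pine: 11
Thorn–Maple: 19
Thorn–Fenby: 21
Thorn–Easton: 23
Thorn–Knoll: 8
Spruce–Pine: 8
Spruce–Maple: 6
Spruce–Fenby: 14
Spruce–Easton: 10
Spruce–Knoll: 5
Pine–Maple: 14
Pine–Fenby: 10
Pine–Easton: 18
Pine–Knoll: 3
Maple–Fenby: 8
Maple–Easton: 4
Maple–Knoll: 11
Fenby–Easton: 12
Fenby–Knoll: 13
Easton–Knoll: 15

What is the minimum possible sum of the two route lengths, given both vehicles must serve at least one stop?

Check every non-empty split of the stops between the two vehicles; for each half take its own optimal tour:
  {Spruce} + {Pine, Maple, Fenby, Easton, Knoll}: 26 + 56 = 82
  {Pine} + {Spruce, Maple, Fenby, Easton, Knoll}: 22 + 56 = 78
  {Spruce, Pine} + {Maple, Fenby, Easton, Knoll}: 32 + 56 = 88
  {Maple} + {Spruce, Pine, Fenby, Easton, Knoll}: 38 + 56 = 94
  {Spruce, Maple} + {Pine, Fenby, Easton, Knoll}: 38 + 56 = 94
  {Pine, Maple} + {Spruce, Fenby, Easton, Knoll}: 44 + 56 = 100
  … (31 splits in total)
  {Spruce, Pine, Maple, Fenby, Easton} + {Knoll}: 56 + 16 = 72  ← best
Best: vehicle 1 Thorn → Spruce → Maple → Easton → Fenby → Pine → Thorn = 56; vehicle 2 Thorn → Knoll → Thorn = 16; combined 72.

72 — the smallest possible combined total.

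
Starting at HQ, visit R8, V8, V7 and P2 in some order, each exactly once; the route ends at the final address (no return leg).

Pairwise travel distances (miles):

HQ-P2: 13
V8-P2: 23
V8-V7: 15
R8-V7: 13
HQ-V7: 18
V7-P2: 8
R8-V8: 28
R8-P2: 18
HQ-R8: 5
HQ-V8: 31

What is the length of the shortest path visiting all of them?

46 miles — the minimum one-way total.

There are 4! = 24 possible orderings.
HQ→R8→V8→V7→P2: 5+28+15+8 = 56
HQ→R8→V8→P2→V7: 5+28+23+8 = 64
HQ→R8→V7→V8→P2: 5+13+15+23 = 56
HQ→R8→V7→P2→V8: 5+13+8+23 = 49
HQ→R8→P2→V8→V7: 5+18+23+15 = 61
HQ→R8→P2→V7→V8: 5+18+8+15 = 46
HQ→V8→R8→V7→P2: 31+28+13+8 = 80
HQ→V8→R8→P2→V7: 31+28+18+8 = 85
HQ→V8→V7→R8→P2: 31+15+13+18 = 77
HQ→V8→V7→P2→R8: 31+15+8+18 = 72
HQ→V8→P2→R8→V7: 31+23+18+13 = 85
HQ→V8→P2→V7→R8: 31+23+8+13 = 75
HQ→V7→R8→V8→P2: 18+13+28+23 = 82
HQ→V7→R8→P2→V8: 18+13+18+23 = 72
… (10 more)
The minimum is 46.
One shortest path: HQ → R8 → P2 → V7 → V8.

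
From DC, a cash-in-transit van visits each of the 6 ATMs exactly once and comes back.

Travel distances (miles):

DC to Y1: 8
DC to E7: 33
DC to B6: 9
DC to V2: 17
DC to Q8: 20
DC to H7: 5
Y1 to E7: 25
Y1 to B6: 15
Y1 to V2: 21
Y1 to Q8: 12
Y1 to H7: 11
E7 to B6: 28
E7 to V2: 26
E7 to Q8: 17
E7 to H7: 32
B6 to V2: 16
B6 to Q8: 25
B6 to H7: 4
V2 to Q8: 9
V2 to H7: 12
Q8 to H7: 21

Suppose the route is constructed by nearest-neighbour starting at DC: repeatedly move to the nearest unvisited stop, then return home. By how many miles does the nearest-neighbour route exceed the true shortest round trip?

From DC: H7=5, Y1=8, B6=9, V2=17, Q8=20, E7=33 → choose H7 (5).
From H7: B6=4, Y1=11, V2=12, Q8=21, E7=32 → choose B6 (4).
From B6: Y1=15, V2=16, Q8=25, E7=28 → choose Y1 (15).
From Y1: Q8=12, V2=21, E7=25 → choose Q8 (12).
From Q8: V2=9, E7=17 → choose V2 (9).
From V2: E7=26 → choose E7 (26).
NN route DC → H7 → B6 → Y1 → Q8 → V2 → E7 → DC costs 104.
Optimal: DC → Y1 → E7 → Q8 → V2 → B6 → H7 → DC costs 84 (by enumerating all 360 distinct tours).
Excess = 104 − 84 = 20.

Excess over optimum: 20 miles.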